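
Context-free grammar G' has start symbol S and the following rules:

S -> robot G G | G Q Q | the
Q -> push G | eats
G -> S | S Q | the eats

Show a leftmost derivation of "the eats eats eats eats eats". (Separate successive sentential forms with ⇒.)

S ⇒ G Q Q ⇒ S Q Q ⇒ G Q Q Q Q ⇒ S Q Q Q Q Q ⇒ the Q Q Q Q Q ⇒ the eats Q Q Q Q ⇒ the eats eats Q Q Q ⇒ the eats eats eats Q Q ⇒ the eats eats eats eats Q ⇒ the eats eats eats eats eats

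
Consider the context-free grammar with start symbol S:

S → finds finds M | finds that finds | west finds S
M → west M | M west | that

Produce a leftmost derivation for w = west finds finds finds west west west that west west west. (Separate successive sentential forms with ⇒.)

S ⇒ west finds S ⇒ west finds finds finds M ⇒ west finds finds finds west M ⇒ west finds finds finds west west M ⇒ west finds finds finds west west M west ⇒ west finds finds finds west west M west west ⇒ west finds finds finds west west west M west west ⇒ west finds finds finds west west west M west west west ⇒ west finds finds finds west west west that west west west

S ⇒ west finds S   [S → west finds S]
west finds S ⇒ west finds finds finds M   [S → finds finds M]
west finds finds finds M ⇒ west finds finds finds west M   [M → west M]
west finds finds finds west M ⇒ west finds finds finds west west M   [M → west M]
west finds finds finds west west M ⇒ west finds finds finds west west M west   [M → M west]
west finds finds finds west west M west ⇒ west finds finds finds west west M west west   [M → M west]
west finds finds finds west west M west west ⇒ west finds finds finds west west west M west west   [M → west M]
west finds finds finds west west west M west west ⇒ west finds finds finds west west west M west west west   [M → M west]
west finds finds finds west west west M west west west ⇒ west finds finds finds west west west that west west west   [M → that]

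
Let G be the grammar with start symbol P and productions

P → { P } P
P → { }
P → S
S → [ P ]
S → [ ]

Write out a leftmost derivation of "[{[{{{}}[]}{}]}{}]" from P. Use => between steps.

P => S   [P → S]
S => [P]   [S → [ P ]]
[P] => [{P}P]   [P → { P } P]
[{P}P] => [{S}P]   [P → S]
[{S}P] => [{[P]}P]   [S → [ P ]]
[{[P]}P] => [{[{P}P]}P]   [P → { P } P]
[{[{P}P]}P] => [{[{{P}P}P]}P]   [P → { P } P]
[{[{{P}P}P]}P] => [{[{{{}}P}P]}P]   [P → { }]
[{[{{{}}P}P]}P] => [{[{{{}}S}P]}P]   [P → S]
[{[{{{}}S}P]}P] => [{[{{{}}[]}P]}P]   [S → [ ]]
[{[{{{}}[]}P]}P] => [{[{{{}}[]}{}]}P]   [P → { }]
[{[{{{}}[]}{}]}P] => [{[{{{}}[]}{}]}{}]   [P → { }]

P => S => [P] => [{P}P] => [{S}P] => [{[P]}P] => [{[{P}P]}P] => [{[{{P}P}P]}P] => [{[{{{}}P}P]}P] => [{[{{{}}S}P]}P] => [{[{{{}}[]}P]}P] => [{[{{{}}[]}{}]}P] => [{[{{{}}[]}{}]}{}]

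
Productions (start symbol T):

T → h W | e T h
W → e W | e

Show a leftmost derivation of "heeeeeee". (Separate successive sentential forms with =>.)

T => hW => heW => heeW => heeeW => heeeeW => heeeeeW => heeeeeeW => heeeeeee

T => hW   [T → h W]
hW => heW   [W → e W]
heW => heeW   [W → e W]
heeW => heeeW   [W → e W]
heeeW => heeeeW   [W → e W]
heeeeW => heeeeeW   [W → e W]
heeeeeW => heeeeeeW   [W → e W]
heeeeeeW => heeeeeee   [W → e]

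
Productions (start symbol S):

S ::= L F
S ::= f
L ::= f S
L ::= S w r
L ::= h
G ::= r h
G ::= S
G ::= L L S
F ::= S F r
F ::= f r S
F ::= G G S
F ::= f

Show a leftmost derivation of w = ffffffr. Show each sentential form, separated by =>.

S => LF => fSF => ffF => ffSFr => ffLFFr => fffSFFr => ffffFFr => fffffFr => ffffffr

S => LF   [S ::= L F]
LF => fSF   [L ::= f S]
fSF => ffF   [S ::= f]
ffF => ffSFr   [F ::= S F r]
ffSFr => ffLFFr   [S ::= L F]
ffLFFr => fffSFFr   [L ::= f S]
fffSFFr => ffffFFr   [S ::= f]
ffffFFr => fffffFr   [F ::= f]
fffffFr => ffffffr   [F ::= f]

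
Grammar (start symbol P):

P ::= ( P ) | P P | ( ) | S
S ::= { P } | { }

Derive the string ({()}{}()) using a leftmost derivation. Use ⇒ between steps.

P⇒(P)⇒(PP)⇒(PPP)⇒(SPP)⇒({P}PP)⇒({()}PP)⇒({()}SP)⇒({()}{}P)⇒({()}{}())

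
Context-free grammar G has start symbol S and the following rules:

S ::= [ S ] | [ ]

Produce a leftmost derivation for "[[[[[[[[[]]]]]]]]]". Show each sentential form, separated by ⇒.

S ⇒ [S]   [S ::= [ S ]]
[S] ⇒ [[S]]   [S ::= [ S ]]
[[S]] ⇒ [[[S]]]   [S ::= [ S ]]
[[[S]]] ⇒ [[[[S]]]]   [S ::= [ S ]]
[[[[S]]]] ⇒ [[[[[S]]]]]   [S ::= [ S ]]
[[[[[S]]]]] ⇒ [[[[[[S]]]]]]   [S ::= [ S ]]
[[[[[[S]]]]]] ⇒ [[[[[[[S]]]]]]]   [S ::= [ S ]]
[[[[[[[S]]]]]]] ⇒ [[[[[[[[S]]]]]]]]   [S ::= [ S ]]
[[[[[[[[S]]]]]]]] ⇒ [[[[[[[[[]]]]]]]]]   [S ::= [ ]]

S⇒[S]⇒[[S]]⇒[[[S]]]⇒[[[[S]]]]⇒[[[[[S]]]]]⇒[[[[[[S]]]]]]⇒[[[[[[[S]]]]]]]⇒[[[[[[[[S]]]]]]]]⇒[[[[[[[[[]]]]]]]]]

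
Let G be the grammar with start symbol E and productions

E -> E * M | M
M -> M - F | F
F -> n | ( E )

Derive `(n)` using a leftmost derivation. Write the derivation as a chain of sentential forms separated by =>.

E => M   [E -> M]
M => F   [M -> F]
F => (E)   [F -> ( E )]
(E) => (M)   [E -> M]
(M) => (F)   [M -> F]
(F) => (n)   [F -> n]

E=>M=>F=>(E)=>(M)=>(F)=>(n)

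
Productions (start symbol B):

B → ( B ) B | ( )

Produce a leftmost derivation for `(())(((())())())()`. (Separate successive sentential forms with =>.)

B => (B)B => (())B => (())(B)B => (())((B)B)B => (())(((B)B)B)B => (())(((())B)B)B => (())(((())())B)B => (())(((())())())B => (())(((())())())()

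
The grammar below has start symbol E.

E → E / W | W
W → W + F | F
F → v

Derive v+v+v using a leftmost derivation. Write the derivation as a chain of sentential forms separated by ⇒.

E ⇒ W ⇒ W+F ⇒ W+F+F ⇒ F+F+F ⇒ v+F+F ⇒ v+v+F ⇒ v+v+v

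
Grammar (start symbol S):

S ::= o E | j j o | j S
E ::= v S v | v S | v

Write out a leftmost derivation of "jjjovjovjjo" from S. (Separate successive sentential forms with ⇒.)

S ⇒ jS ⇒ jjS ⇒ jjjS ⇒ jjjoE ⇒ jjjovS ⇒ jjjovjS ⇒ jjjovjoE ⇒ jjjovjovS ⇒ jjjovjovjjo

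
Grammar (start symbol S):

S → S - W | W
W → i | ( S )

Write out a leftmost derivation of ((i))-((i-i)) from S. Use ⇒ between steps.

S ⇒ S-W   [S → S - W]
S-W ⇒ W-W   [S → W]
W-W ⇒ (S)-W   [W → ( S )]
(S)-W ⇒ (W)-W   [S → W]
(W)-W ⇒ ((S))-W   [W → ( S )]
((S))-W ⇒ ((W))-W   [S → W]
((W))-W ⇒ ((i))-W   [W → i]
((i))-W ⇒ ((i))-(S)   [W → ( S )]
((i))-(S) ⇒ ((i))-(W)   [S → W]
((i))-(W) ⇒ ((i))-((S))   [W → ( S )]
((i))-((S)) ⇒ ((i))-((S-W))   [S → S - W]
((i))-((S-W)) ⇒ ((i))-((W-W))   [S → W]
((i))-((W-W)) ⇒ ((i))-((i-W))   [W → i]
((i))-((i-W)) ⇒ ((i))-((i-i))   [W → i]

S⇒S-W⇒W-W⇒(S)-W⇒(W)-W⇒((S))-W⇒((W))-W⇒((i))-W⇒((i))-(S)⇒((i))-(W)⇒((i))-((S))⇒((i))-((S-W))⇒((i))-((W-W))⇒((i))-((i-W))⇒((i))-((i-i))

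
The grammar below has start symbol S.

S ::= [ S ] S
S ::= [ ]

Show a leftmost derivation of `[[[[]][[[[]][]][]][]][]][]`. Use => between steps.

S => [S]S => [[S]S]S => [[[S]S]S]S => [[[[]]S]S]S => [[[[]][S]S]S]S => [[[[]][[S]S]S]S]S => [[[[]][[[S]S]S]S]S]S => [[[[]][[[[]]S]S]S]S]S => [[[[]][[[[]][]]S]S]S]S => [[[[]][[[[]][]][]]S]S]S => [[[[]][[[[]][]][]][]]S]S => [[[[]][[[[]][]][]][]][]]S => [[[[]][[[[]][]][]][]][]][]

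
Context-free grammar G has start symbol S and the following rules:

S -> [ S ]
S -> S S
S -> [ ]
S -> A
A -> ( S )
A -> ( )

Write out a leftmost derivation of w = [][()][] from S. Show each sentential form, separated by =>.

S => SS   [S -> S S]
SS => []S   [S -> [ ]]
[]S => []SS   [S -> S S]
[]SS => [][S]S   [S -> [ S ]]
[][S]S => [][A]S   [S -> A]
[][A]S => [][()]S   [A -> ( )]
[][()]S => [][()][]   [S -> [ ]]

S=>SS=>[]S=>[]SS=>[][S]S=>[][A]S=>[][()]S=>[][()][]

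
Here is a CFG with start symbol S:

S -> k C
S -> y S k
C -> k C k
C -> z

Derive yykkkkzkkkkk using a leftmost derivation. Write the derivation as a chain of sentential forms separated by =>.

S => ySk   [S -> y S k]
ySk => yySkk   [S -> y S k]
yySkk => yykCkk   [S -> k C]
yykCkk => yykkCkkk   [C -> k C k]
yykkCkkk => yykkkCkkkk   [C -> k C k]
yykkkCkkkk => yykkkkCkkkkk   [C -> k C k]
yykkkkCkkkkk => yykkkkzkkkkk   [C -> z]

S => ySk => yySkk => yykCkk => yykkCkkk => yykkkCkkkk => yykkkkCkkkkk => yykkkkzkkkkk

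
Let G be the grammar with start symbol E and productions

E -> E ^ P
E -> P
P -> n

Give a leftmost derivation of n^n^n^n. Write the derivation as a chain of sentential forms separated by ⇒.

E ⇒ E^P   [E -> E ^ P]
E^P ⇒ E^P^P   [E -> E ^ P]
E^P^P ⇒ E^P^P^P   [E -> E ^ P]
E^P^P^P ⇒ P^P^P^P   [E -> P]
P^P^P^P ⇒ n^P^P^P   [P -> n]
n^P^P^P ⇒ n^n^P^P   [P -> n]
n^n^P^P ⇒ n^n^n^P   [P -> n]
n^n^n^P ⇒ n^n^n^n   [P -> n]

E ⇒ E^P ⇒ E^P^P ⇒ E^P^P^P ⇒ P^P^P^P ⇒ n^P^P^P ⇒ n^n^P^P ⇒ n^n^n^P ⇒ n^n^n^n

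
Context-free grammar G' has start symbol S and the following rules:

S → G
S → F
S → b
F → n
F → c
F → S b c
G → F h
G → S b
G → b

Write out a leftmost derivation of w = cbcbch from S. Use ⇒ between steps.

S ⇒ G ⇒ Fh ⇒ Sbch ⇒ Fbch ⇒ Sbcbch ⇒ Fbcbch ⇒ cbcbch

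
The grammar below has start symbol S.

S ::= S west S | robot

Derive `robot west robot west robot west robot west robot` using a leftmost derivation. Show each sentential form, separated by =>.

S => S west S   [S ::= S west S]
S west S => S west S west S   [S ::= S west S]
S west S west S => robot west S west S   [S ::= robot]
robot west S west S => robot west S west S west S   [S ::= S west S]
robot west S west S west S => robot west S west S west S west S   [S ::= S west S]
robot west S west S west S west S => robot west robot west S west S west S   [S ::= robot]
robot west robot west S west S west S => robot west robot west robot west S west S   [S ::= robot]
robot west robot west robot west S west S => robot west robot west robot west robot west S   [S ::= robot]
robot west robot west robot west robot west S => robot west robot west robot west robot west robot   [S ::= robot]

S => S west S => S west S west S => robot west S west S => robot west S west S west S => robot west S west S west S west S => robot west robot west S west S west S => robot west robot west robot west S west S => robot west robot west robot west robot west S => robot west robot west robot west robot west robot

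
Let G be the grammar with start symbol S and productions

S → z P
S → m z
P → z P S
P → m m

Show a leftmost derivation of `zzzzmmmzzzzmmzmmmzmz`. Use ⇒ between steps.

S ⇒ zP   [S → z P]
zP ⇒ zzPS   [P → z P S]
zzPS ⇒ zzzPSS   [P → z P S]
zzzPSS ⇒ zzzzPSSS   [P → z P S]
zzzzPSSS ⇒ zzzzmmSSS   [P → m m]
zzzzmmSSS ⇒ zzzzmmmzSS   [S → m z]
zzzzmmmzSS ⇒ zzzzmmmzzPS   [S → z P]
zzzzmmmzzPS ⇒ zzzzmmmzzzPSS   [P → z P S]
zzzzmmmzzzPSS ⇒ zzzzmmmzzzzPSSS   [P → z P S]
zzzzmmmzzzzPSSS ⇒ zzzzmmmzzzzmmSSS   [P → m m]
zzzzmmmzzzzmmSSS ⇒ zzzzmmmzzzzmmzPSS   [S → z P]
zzzzmmmzzzzmmzPSS ⇒ zzzzmmmzzzzmmzmmSS   [P → m m]
zzzzmmmzzzzmmzmmSS ⇒ zzzzmmmzzzzmmzmmmzS   [S → m z]
zzzzmmmzzzzmmzmmmzS ⇒ zzzzmmmzzzzmmzmmmzmz   [S → m z]

S ⇒ zP ⇒ zzPS ⇒ zzzPSS ⇒ zzzzPSSS ⇒ zzzzmmSSS ⇒ zzzzmmmzSS ⇒ zzzzmmmzzPS ⇒ zzzzmmmzzzPSS ⇒ zzzzmmmzzzzPSSS ⇒ zzzzmmmzzzzmmSSS ⇒ zzzzmmmzzzzmmzPSS ⇒ zzzzmmmzzzzmmzmmSS ⇒ zzzzmmmzzzzmmzmmmzS ⇒ zzzzmmmzzzzmmzmmmzmz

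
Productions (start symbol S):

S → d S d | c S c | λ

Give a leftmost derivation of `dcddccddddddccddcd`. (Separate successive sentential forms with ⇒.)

S ⇒ dSd ⇒ dcScd ⇒ dcdSdcd ⇒ dcddSddcd ⇒ dcddcScddcd ⇒ dcddccSccddcd ⇒ dcddccdSdccddcd ⇒ dcddccddSddccddcd ⇒ dcddccdddSdddccddcd ⇒ dcddccddddddccddcd

S ⇒ dSd   [S → d S d]
dSd ⇒ dcScd   [S → c S c]
dcScd ⇒ dcdSdcd   [S → d S d]
dcdSdcd ⇒ dcddSddcd   [S → d S d]
dcddSddcd ⇒ dcddcScddcd   [S → c S c]
dcddcScddcd ⇒ dcddccSccddcd   [S → c S c]
dcddccSccddcd ⇒ dcddccdSdccddcd   [S → d S d]
dcddccdSdccddcd ⇒ dcddccddSddccddcd   [S → d S d]
dcddccddSddccddcd ⇒ dcddccdddSdddccddcd   [S → d S d]
dcddccdddSdddccddcd ⇒ dcddccddddddccddcd   [S → λ]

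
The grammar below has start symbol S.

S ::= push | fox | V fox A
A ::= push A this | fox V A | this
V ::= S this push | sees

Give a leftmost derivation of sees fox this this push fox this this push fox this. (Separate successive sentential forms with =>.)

S => V fox A => S this push fox A => V fox A this push fox A => S this push fox A this push fox A => V fox A this push fox A this push fox A => sees fox A this push fox A this push fox A => sees fox this this push fox A this push fox A => sees fox this this push fox this this push fox A => sees fox this this push fox this this push fox this

S => V fox A   [S ::= V fox A]
V fox A => S this push fox A   [V ::= S this push]
S this push fox A => V fox A this push fox A   [S ::= V fox A]
V fox A this push fox A => S this push fox A this push fox A   [V ::= S this push]
S this push fox A this push fox A => V fox A this push fox A this push fox A   [S ::= V fox A]
V fox A this push fox A this push fox A => sees fox A this push fox A this push fox A   [V ::= sees]
sees fox A this push fox A this push fox A => sees fox this this push fox A this push fox A   [A ::= this]
sees fox this this push fox A this push fox A => sees fox this this push fox this this push fox A   [A ::= this]
sees fox this this push fox this this push fox A => sees fox this this push fox this this push fox this   [A ::= this]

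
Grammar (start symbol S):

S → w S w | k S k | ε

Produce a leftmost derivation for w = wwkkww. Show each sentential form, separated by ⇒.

S ⇒ wSw   [S → w S w]
wSw ⇒ wwSww   [S → w S w]
wwSww ⇒ wwkSkww   [S → k S k]
wwkSkww ⇒ wwkkww   [S → ε]

S ⇒ wSw ⇒ wwSww ⇒ wwkSkww ⇒ wwkkww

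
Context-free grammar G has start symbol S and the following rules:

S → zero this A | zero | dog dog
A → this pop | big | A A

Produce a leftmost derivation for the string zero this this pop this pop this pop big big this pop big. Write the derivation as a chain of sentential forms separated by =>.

S => zero this A => zero this A A => zero this A A A => zero this A A A A => zero this A A A A A => zero this A A A A A A => zero this A A A A A A A => zero this this pop A A A A A A => zero this this pop this pop A A A A A => zero this this pop this pop this pop A A A A => zero this this pop this pop this pop big A A A => zero this this pop this pop this pop big big A A => zero this this pop this pop this pop big big this pop A => zero this this pop this pop this pop big big this pop big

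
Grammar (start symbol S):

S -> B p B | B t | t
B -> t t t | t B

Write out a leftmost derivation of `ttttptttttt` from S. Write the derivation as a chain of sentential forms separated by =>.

S=>BpB=>tBpB=>ttttpB=>ttttptB=>ttttpttB=>ttttptttB=>ttttptttttt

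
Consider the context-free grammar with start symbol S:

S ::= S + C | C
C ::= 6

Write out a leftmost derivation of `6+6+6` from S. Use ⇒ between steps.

S ⇒ S+C ⇒ S+C+C ⇒ C+C+C ⇒ 6+C+C ⇒ 6+6+C ⇒ 6+6+6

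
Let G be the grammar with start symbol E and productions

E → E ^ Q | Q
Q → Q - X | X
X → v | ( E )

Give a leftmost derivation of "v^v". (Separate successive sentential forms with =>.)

E => E^Q => Q^Q => X^Q => v^Q => v^X => v^v

E => E^Q   [E → E ^ Q]
E^Q => Q^Q   [E → Q]
Q^Q => X^Q   [Q → X]
X^Q => v^Q   [X → v]
v^Q => v^X   [Q → X]
v^X => v^v   [X → v]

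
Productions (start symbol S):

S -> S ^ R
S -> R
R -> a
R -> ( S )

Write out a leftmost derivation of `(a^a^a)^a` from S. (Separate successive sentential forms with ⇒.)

S ⇒ S^R   [S -> S ^ R]
S^R ⇒ R^R   [S -> R]
R^R ⇒ (S)^R   [R -> ( S )]
(S)^R ⇒ (S^R)^R   [S -> S ^ R]
(S^R)^R ⇒ (S^R^R)^R   [S -> S ^ R]
(S^R^R)^R ⇒ (R^R^R)^R   [S -> R]
(R^R^R)^R ⇒ (a^R^R)^R   [R -> a]
(a^R^R)^R ⇒ (a^a^R)^R   [R -> a]
(a^a^R)^R ⇒ (a^a^a)^R   [R -> a]
(a^a^a)^R ⇒ (a^a^a)^a   [R -> a]

S⇒S^R⇒R^R⇒(S)^R⇒(S^R)^R⇒(S^R^R)^R⇒(R^R^R)^R⇒(a^R^R)^R⇒(a^a^R)^R⇒(a^a^a)^R⇒(a^a^a)^a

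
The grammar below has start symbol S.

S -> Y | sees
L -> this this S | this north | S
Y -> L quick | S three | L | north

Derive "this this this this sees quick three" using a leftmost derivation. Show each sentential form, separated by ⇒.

S ⇒ Y ⇒ S three ⇒ Y three ⇒ L quick three ⇒ this this S quick three ⇒ this this Y quick three ⇒ this this L quick three ⇒ this this this this S quick three ⇒ this this this this sees quick three

S ⇒ Y   [S -> Y]
Y ⇒ S three   [Y -> S three]
S three ⇒ Y three   [S -> Y]
Y three ⇒ L quick three   [Y -> L quick]
L quick three ⇒ this this S quick three   [L -> this this S]
this this S quick three ⇒ this this Y quick three   [S -> Y]
this this Y quick three ⇒ this this L quick three   [Y -> L]
this this L quick three ⇒ this this this this S quick three   [L -> this this S]
this this this this S quick three ⇒ this this this this sees quick three   [S -> sees]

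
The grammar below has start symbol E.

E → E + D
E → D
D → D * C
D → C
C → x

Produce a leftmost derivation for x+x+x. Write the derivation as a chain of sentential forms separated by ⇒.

E⇒E+D⇒E+D+D⇒D+D+D⇒C+D+D⇒x+D+D⇒x+C+D⇒x+x+D⇒x+x+C⇒x+x+x

E ⇒ E+D   [E → E + D]
E+D ⇒ E+D+D   [E → E + D]
E+D+D ⇒ D+D+D   [E → D]
D+D+D ⇒ C+D+D   [D → C]
C+D+D ⇒ x+D+D   [C → x]
x+D+D ⇒ x+C+D   [D → C]
x+C+D ⇒ x+x+D   [C → x]
x+x+D ⇒ x+x+C   [D → C]
x+x+C ⇒ x+x+x   [C → x]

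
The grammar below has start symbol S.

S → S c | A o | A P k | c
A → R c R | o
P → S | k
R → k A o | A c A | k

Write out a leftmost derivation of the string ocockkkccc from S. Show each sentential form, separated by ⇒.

S ⇒ Sc ⇒ Scc ⇒ Sccc ⇒ APkccc ⇒ RcRPkccc ⇒ AcAcRPkccc ⇒ ocAcRPkccc ⇒ ococRPkccc ⇒ ocockPkccc ⇒ ocockkkccc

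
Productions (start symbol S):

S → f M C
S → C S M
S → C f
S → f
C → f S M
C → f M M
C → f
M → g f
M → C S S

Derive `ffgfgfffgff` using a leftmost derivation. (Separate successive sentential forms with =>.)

S => Cf => fMMf => fCSSMf => ffMMSSMf => ffgfMSSMf => ffgfgfSSMf => ffgfgffSMf => ffgfgfffMf => ffgfgfffgff

S => Cf   [S → C f]
Cf => fMMf   [C → f M M]
fMMf => fCSSMf   [M → C S S]
fCSSMf => ffMMSSMf   [C → f M M]
ffMMSSMf => ffgfMSSMf   [M → g f]
ffgfMSSMf => ffgfgfSSMf   [M → g f]
ffgfgfSSMf => ffgfgffSMf   [S → f]
ffgfgffSMf => ffgfgfffMf   [S → f]
ffgfgfffMf => ffgfgfffgff   [M → g f]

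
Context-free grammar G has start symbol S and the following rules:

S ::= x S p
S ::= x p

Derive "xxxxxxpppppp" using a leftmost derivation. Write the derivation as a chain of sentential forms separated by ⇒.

S ⇒ xSp ⇒ xxSpp ⇒ xxxSppp ⇒ xxxxSpppp ⇒ xxxxxSppppp ⇒ xxxxxxpppppp

S ⇒ xSp   [S ::= x S p]
xSp ⇒ xxSpp   [S ::= x S p]
xxSpp ⇒ xxxSppp   [S ::= x S p]
xxxSppp ⇒ xxxxSpppp   [S ::= x S p]
xxxxSpppp ⇒ xxxxxSppppp   [S ::= x S p]
xxxxxSppppp ⇒ xxxxxxpppppp   [S ::= x p]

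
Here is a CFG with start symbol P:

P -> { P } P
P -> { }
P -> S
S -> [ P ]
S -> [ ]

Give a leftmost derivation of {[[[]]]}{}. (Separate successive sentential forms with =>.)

P => {P}P   [P -> { P } P]
{P}P => {S}P   [P -> S]
{S}P => {[P]}P   [S -> [ P ]]
{[P]}P => {[S]}P   [P -> S]
{[S]}P => {[[P]]}P   [S -> [ P ]]
{[[P]]}P => {[[S]]}P   [P -> S]
{[[S]]}P => {[[[]]]}P   [S -> [ ]]
{[[[]]]}P => {[[[]]]}{}   [P -> { }]

P => {P}P => {S}P => {[P]}P => {[S]}P => {[[P]]}P => {[[S]]}P => {[[[]]]}P => {[[[]]]}{}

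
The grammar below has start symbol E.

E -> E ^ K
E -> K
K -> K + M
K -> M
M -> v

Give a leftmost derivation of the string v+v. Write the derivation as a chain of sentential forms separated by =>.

E => K   [E -> K]
K => K+M   [K -> K + M]
K+M => M+M   [K -> M]
M+M => v+M   [M -> v]
v+M => v+v   [M -> v]

E => K => K+M => M+M => v+M => v+v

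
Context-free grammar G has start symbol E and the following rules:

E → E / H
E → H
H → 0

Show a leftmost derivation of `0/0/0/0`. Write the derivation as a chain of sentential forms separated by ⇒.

E ⇒ E/H   [E → E / H]
E/H ⇒ E/H/H   [E → E / H]
E/H/H ⇒ E/H/H/H   [E → E / H]
E/H/H/H ⇒ H/H/H/H   [E → H]
H/H/H/H ⇒ 0/H/H/H   [H → 0]
0/H/H/H ⇒ 0/0/H/H   [H → 0]
0/0/H/H ⇒ 0/0/0/H   [H → 0]
0/0/0/H ⇒ 0/0/0/0   [H → 0]

E⇒E/H⇒E/H/H⇒E/H/H/H⇒H/H/H/H⇒0/H/H/H⇒0/0/H/H⇒0/0/0/H⇒0/0/0/0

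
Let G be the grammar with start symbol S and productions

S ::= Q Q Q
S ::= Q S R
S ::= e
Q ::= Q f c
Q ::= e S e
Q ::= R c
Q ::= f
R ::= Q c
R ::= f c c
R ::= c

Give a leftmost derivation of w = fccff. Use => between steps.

S=>QQQ=>RcQQ=>QccQQ=>fccQQ=>fccfQ=>fccff

S => QQQ   [S ::= Q Q Q]
QQQ => RcQQ   [Q ::= R c]
RcQQ => QccQQ   [R ::= Q c]
QccQQ => fccQQ   [Q ::= f]
fccQQ => fccfQ   [Q ::= f]
fccfQ => fccff   [Q ::= f]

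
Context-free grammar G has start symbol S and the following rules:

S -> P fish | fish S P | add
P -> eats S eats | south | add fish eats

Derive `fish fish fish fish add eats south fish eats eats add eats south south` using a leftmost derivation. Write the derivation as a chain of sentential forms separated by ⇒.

S ⇒ fish S P ⇒ fish fish S P P ⇒ fish fish fish S P P P ⇒ fish fish fish fish S P P P P ⇒ fish fish fish fish add P P P P ⇒ fish fish fish fish add eats S eats P P P ⇒ fish fish fish fish add eats P fish eats P P P ⇒ fish fish fish fish add eats south fish eats P P P ⇒ fish fish fish fish add eats south fish eats eats S eats P P ⇒ fish fish fish fish add eats south fish eats eats add eats P P ⇒ fish fish fish fish add eats south fish eats eats add eats south P ⇒ fish fish fish fish add eats south fish eats eats add eats south south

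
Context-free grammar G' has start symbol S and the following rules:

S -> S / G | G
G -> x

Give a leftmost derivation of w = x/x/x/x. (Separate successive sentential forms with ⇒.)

S ⇒ S/G ⇒ S/G/G ⇒ S/G/G/G ⇒ G/G/G/G ⇒ x/G/G/G ⇒ x/x/G/G ⇒ x/x/x/G ⇒ x/x/x/x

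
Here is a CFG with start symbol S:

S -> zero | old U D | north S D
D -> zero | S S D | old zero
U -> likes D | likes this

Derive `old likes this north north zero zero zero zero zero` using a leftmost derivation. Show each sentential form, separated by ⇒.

S ⇒ old U D   [S -> old U D]
old U D ⇒ old likes this D   [U -> likes this]
old likes this D ⇒ old likes this S S D   [D -> S S D]
old likes this S S D ⇒ old likes this north S D S D   [S -> north S D]
old likes this north S D S D ⇒ old likes this north north S D D S D   [S -> north S D]
old likes this north north S D D S D ⇒ old likes this north north zero D D S D   [S -> zero]
old likes this north north zero D D S D ⇒ old likes this north north zero zero D S D   [D -> zero]
old likes this north north zero zero D S D ⇒ old likes this north north zero zero zero S D   [D -> zero]
old likes this north north zero zero zero S D ⇒ old likes this north north zero zero zero zero D   [S -> zero]
old likes this north north zero zero zero zero D ⇒ old likes this north north zero zero zero zero zero   [D -> zero]

S ⇒ old U D ⇒ old likes this D ⇒ old likes this S S D ⇒ old likes this north S D S D ⇒ old likes this north north S D D S D ⇒ old likes this north north zero D D S D ⇒ old likes this north north zero zero D S D ⇒ old likes this north north zero zero zero S D ⇒ old likes this north north zero zero zero zero D ⇒ old likes this north north zero zero zero zero zero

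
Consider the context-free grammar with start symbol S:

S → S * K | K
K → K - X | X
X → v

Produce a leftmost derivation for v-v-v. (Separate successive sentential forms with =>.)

S=>K=>K-X=>K-X-X=>X-X-X=>v-X-X=>v-v-X=>v-v-v

S => K   [S → K]
K => K-X   [K → K - X]
K-X => K-X-X   [K → K - X]
K-X-X => X-X-X   [K → X]
X-X-X => v-X-X   [X → v]
v-X-X => v-v-X   [X → v]
v-v-X => v-v-v   [X → v]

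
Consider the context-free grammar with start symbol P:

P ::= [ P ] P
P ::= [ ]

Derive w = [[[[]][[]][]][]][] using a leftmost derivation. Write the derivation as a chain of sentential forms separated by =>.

P => [P]P => [[P]P]P => [[[P]P]P]P => [[[[]]P]P]P => [[[[]][P]P]P]P => [[[[]][[]]P]P]P => [[[[]][[]][]]P]P => [[[[]][[]][]][]]P => [[[[]][[]][]][]][]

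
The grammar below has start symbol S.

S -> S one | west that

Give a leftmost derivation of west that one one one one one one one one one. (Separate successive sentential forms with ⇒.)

S ⇒ S one ⇒ S one one ⇒ S one one one ⇒ S one one one one ⇒ S one one one one one ⇒ S one one one one one one ⇒ S one one one one one one one ⇒ S one one one one one one one one ⇒ S one one one one one one one one one ⇒ west that one one one one one one one one one

S ⇒ S one   [S -> S one]
S one ⇒ S one one   [S -> S one]
S one one ⇒ S one one one   [S -> S one]
S one one one ⇒ S one one one one   [S -> S one]
S one one one one ⇒ S one one one one one   [S -> S one]
S one one one one one ⇒ S one one one one one one   [S -> S one]
S one one one one one one ⇒ S one one one one one one one   [S -> S one]
S one one one one one one one ⇒ S one one one one one one one one   [S -> S one]
S one one one one one one one one ⇒ S one one one one one one one one one   [S -> S one]
S one one one one one one one one one ⇒ west that one one one one one one one one one   [S -> west that]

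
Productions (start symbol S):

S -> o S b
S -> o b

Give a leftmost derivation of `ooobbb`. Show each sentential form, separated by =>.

S => oSb => ooSbb => ooobbb

S => oSb   [S -> o S b]
oSb => ooSbb   [S -> o S b]
ooSbb => ooobbb   [S -> o b]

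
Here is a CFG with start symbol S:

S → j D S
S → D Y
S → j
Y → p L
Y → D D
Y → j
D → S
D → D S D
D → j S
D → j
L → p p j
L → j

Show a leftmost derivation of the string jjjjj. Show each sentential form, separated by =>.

S => DY => SY => DYY => DSDYY => SSDYY => jSDYY => jjDYY => jjjYY => jjjjY => jjjjj

S => DY   [S → D Y]
DY => SY   [D → S]
SY => DYY   [S → D Y]
DYY => DSDYY   [D → D S D]
DSDYY => SSDYY   [D → S]
SSDYY => jSDYY   [S → j]
jSDYY => jjDYY   [S → j]
jjDYY => jjjYY   [D → j]
jjjYY => jjjjY   [Y → j]
jjjjY => jjjjj   [Y → j]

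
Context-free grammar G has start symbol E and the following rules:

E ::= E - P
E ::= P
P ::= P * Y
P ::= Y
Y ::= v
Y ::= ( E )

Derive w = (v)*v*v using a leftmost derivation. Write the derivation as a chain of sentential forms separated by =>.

E=>P=>P*Y=>P*Y*Y=>Y*Y*Y=>(E)*Y*Y=>(P)*Y*Y=>(Y)*Y*Y=>(v)*Y*Y=>(v)*v*Y=>(v)*v*v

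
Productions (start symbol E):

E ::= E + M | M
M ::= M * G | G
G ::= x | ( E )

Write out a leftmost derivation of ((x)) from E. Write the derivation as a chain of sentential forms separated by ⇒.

E ⇒ M ⇒ G ⇒ (E) ⇒ (M) ⇒ (G) ⇒ ((E)) ⇒ ((M)) ⇒ ((G)) ⇒ ((x))

E ⇒ M   [E ::= M]
M ⇒ G   [M ::= G]
G ⇒ (E)   [G ::= ( E )]
(E) ⇒ (M)   [E ::= M]
(M) ⇒ (G)   [M ::= G]
(G) ⇒ ((E))   [G ::= ( E )]
((E)) ⇒ ((M))   [E ::= M]
((M)) ⇒ ((G))   [M ::= G]
((G)) ⇒ ((x))   [G ::= x]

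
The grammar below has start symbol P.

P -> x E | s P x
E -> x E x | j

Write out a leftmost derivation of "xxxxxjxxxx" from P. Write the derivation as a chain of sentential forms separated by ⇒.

P ⇒ xE   [P -> x E]
xE ⇒ xxEx   [E -> x E x]
xxEx ⇒ xxxExx   [E -> x E x]
xxxExx ⇒ xxxxExxx   [E -> x E x]
xxxxExxx ⇒ xxxxxExxxx   [E -> x E x]
xxxxxExxxx ⇒ xxxxxjxxxx   [E -> j]

P ⇒ xE ⇒ xxEx ⇒ xxxExx ⇒ xxxxExxx ⇒ xxxxxExxxx ⇒ xxxxxjxxxx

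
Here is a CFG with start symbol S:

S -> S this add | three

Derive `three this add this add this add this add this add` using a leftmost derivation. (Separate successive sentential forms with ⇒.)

S ⇒ S this add ⇒ S this add this add ⇒ S this add this add this add ⇒ S this add this add this add this add ⇒ S this add this add this add this add this add ⇒ three this add this add this add this add this add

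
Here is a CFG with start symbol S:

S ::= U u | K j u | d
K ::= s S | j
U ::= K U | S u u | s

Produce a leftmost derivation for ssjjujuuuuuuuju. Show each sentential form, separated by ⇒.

S ⇒ Kju   [S ::= K j u]
Kju ⇒ sSju   [K ::= s S]
sSju ⇒ sUuju   [S ::= U u]
sUuju ⇒ sSuuuju   [U ::= S u u]
sSuuuju ⇒ sUuuuuju   [S ::= U u]
sUuuuuju ⇒ sSuuuuuuju   [U ::= S u u]
sSuuuuuuju ⇒ sKjuuuuuuuju   [S ::= K j u]
sKjuuuuuuuju ⇒ ssSjuuuuuuuju   [K ::= s S]
ssSjuuuuuuuju ⇒ ssKjujuuuuuuuju   [S ::= K j u]
ssKjujuuuuuuuju ⇒ ssjjujuuuuuuuju   [K ::= j]

S ⇒ Kju ⇒ sSju ⇒ sUuju ⇒ sSuuuju ⇒ sUuuuuju ⇒ sSuuuuuuju ⇒ sKjuuuuuuuju ⇒ ssSjuuuuuuuju ⇒ ssKjujuuuuuuuju ⇒ ssjjujuuuuuuuju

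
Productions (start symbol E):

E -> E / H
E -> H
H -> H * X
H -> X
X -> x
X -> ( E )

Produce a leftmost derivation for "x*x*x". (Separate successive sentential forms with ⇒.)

E⇒H⇒H*X⇒H*X*X⇒X*X*X⇒x*X*X⇒x*x*X⇒x*x*x

E ⇒ H   [E -> H]
H ⇒ H*X   [H -> H * X]
H*X ⇒ H*X*X   [H -> H * X]
H*X*X ⇒ X*X*X   [H -> X]
X*X*X ⇒ x*X*X   [X -> x]
x*X*X ⇒ x*x*X   [X -> x]
x*x*X ⇒ x*x*x   [X -> x]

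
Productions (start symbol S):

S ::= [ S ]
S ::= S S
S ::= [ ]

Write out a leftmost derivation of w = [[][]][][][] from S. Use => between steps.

S => SS   [S ::= S S]
SS => SSS   [S ::= S S]
SSS => SSSS   [S ::= S S]
SSSS => [S]SSS   [S ::= [ S ]]
[S]SSS => [SS]SSS   [S ::= S S]
[SS]SSS => [[]S]SSS   [S ::= [ ]]
[[]S]SSS => [[][]]SSS   [S ::= [ ]]
[[][]]SSS => [[][]][]SS   [S ::= [ ]]
[[][]][]SS => [[][]][][]S   [S ::= [ ]]
[[][]][][]S => [[][]][][][]   [S ::= [ ]]

S=>SS=>SSS=>SSSS=>[S]SSS=>[SS]SSS=>[[]S]SSS=>[[][]]SSS=>[[][]][]SS=>[[][]][][]S=>[[][]][][][]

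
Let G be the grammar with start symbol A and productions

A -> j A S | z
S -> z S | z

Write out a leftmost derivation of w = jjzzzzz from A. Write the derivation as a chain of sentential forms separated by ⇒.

A⇒jAS⇒jjASS⇒jjzSS⇒jjzzS⇒jjzzzS⇒jjzzzzS⇒jjzzzzz

A ⇒ jAS   [A -> j A S]
jAS ⇒ jjASS   [A -> j A S]
jjASS ⇒ jjzSS   [A -> z]
jjzSS ⇒ jjzzS   [S -> z]
jjzzS ⇒ jjzzzS   [S -> z S]
jjzzzS ⇒ jjzzzzS   [S -> z S]
jjzzzzS ⇒ jjzzzzz   [S -> z]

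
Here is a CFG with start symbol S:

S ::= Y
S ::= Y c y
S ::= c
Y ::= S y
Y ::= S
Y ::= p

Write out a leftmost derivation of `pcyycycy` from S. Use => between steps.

S => Ycy   [S ::= Y c y]
Ycy => Scy   [Y ::= S]
Scy => Ycycy   [S ::= Y c y]
Ycycy => Sycycy   [Y ::= S y]
Sycycy => Ycyycycy   [S ::= Y c y]
Ycyycycy => pcyycycy   [Y ::= p]

S => Ycy => Scy => Ycycy => Sycycy => Ycyycycy => pcyycycy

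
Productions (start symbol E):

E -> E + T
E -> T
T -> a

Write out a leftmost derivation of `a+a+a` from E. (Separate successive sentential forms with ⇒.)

E ⇒ E+T ⇒ E+T+T ⇒ T+T+T ⇒ a+T+T ⇒ a+a+T ⇒ a+a+a

E ⇒ E+T   [E -> E + T]
E+T ⇒ E+T+T   [E -> E + T]
E+T+T ⇒ T+T+T   [E -> T]
T+T+T ⇒ a+T+T   [T -> a]
a+T+T ⇒ a+a+T   [T -> a]
a+a+T ⇒ a+a+a   [T -> a]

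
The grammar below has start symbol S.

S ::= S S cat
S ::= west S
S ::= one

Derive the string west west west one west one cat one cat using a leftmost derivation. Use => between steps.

S => west S   [S ::= west S]
west S => west S S cat   [S ::= S S cat]
west S S cat => west S S cat S cat   [S ::= S S cat]
west S S cat S cat => west west S S cat S cat   [S ::= west S]
west west S S cat S cat => west west west S S cat S cat   [S ::= west S]
west west west S S cat S cat => west west west one S cat S cat   [S ::= one]
west west west one S cat S cat => west west west one west S cat S cat   [S ::= west S]
west west west one west S cat S cat => west west west one west one cat S cat   [S ::= one]
west west west one west one cat S cat => west west west one west one cat one cat   [S ::= one]

S => west S => west S S cat => west S S cat S cat => west west S S cat S cat => west west west S S cat S cat => west west west one S cat S cat => west west west one west S cat S cat => west west west one west one cat S cat => west west west one west one cat one cat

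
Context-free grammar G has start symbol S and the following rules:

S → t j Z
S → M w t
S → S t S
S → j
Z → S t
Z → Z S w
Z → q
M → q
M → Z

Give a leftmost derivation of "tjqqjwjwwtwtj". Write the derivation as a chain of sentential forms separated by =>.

S => StS => tjZtS => tjZSwtS => tjqSwtS => tjqMwtwtS => tjqZwtwtS => tjqZSwwtwtS => tjqZSwSwwtwtS => tjqqSwSwwtwtS => tjqqjwSwwtwtS => tjqqjwjwwtwtS => tjqqjwjwwtwtj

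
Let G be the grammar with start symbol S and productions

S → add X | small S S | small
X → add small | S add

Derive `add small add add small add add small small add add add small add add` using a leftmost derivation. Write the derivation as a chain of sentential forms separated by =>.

S => add X => add S add => add small S S add => add small add X S add => add small add S add S add => add small add add X add S add => add small add add S add add S add => add small add add small add add S add => add small add add small add add small S S add => add small add add small add add small small S add => add small add add small add add small small add X add => add small add add small add add small small add S add add => add small add add small add add small small add add X add add => add small add add small add add small small add add add small add add

S => add X   [S → add X]
add X => add S add   [X → S add]
add S add => add small S S add   [S → small S S]
add small S S add => add small add X S add   [S → add X]
add small add X S add => add small add S add S add   [X → S add]
add small add S add S add => add small add add X add S add   [S → add X]
add small add add X add S add => add small add add S add add S add   [X → S add]
add small add add S add add S add => add small add add small add add S add   [S → small]
add small add add small add add S add => add small add add small add add small S S add   [S → small S S]
add small add add small add add small S S add => add small add add small add add small small S add   [S → small]
add small add add small add add small small S add => add small add add small add add small small add X add   [S → add X]
add small add add small add add small small add X add => add small add add small add add small small add S add add   [X → S add]
add small add add small add add small small add S add add => add small add add small add add small small add add X add add   [S → add X]
add small add add small add add small small add add X add add => add small add add small add add small small add add add small add add   [X → add small]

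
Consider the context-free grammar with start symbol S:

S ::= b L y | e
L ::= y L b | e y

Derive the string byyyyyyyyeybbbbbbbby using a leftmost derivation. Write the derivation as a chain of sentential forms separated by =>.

S => bLy => byLby => byyLbby => byyyLbbby => byyyyLbbbby => byyyyyLbbbbby => byyyyyyLbbbbbby => byyyyyyyLbbbbbbby => byyyyyyyyLbbbbbbbby => byyyyyyyyeybbbbbbbby

S => bLy   [S ::= b L y]
bLy => byLby   [L ::= y L b]
byLby => byyLbby   [L ::= y L b]
byyLbby => byyyLbbby   [L ::= y L b]
byyyLbbby => byyyyLbbbby   [L ::= y L b]
byyyyLbbbby => byyyyyLbbbbby   [L ::= y L b]
byyyyyLbbbbby => byyyyyyLbbbbbby   [L ::= y L b]
byyyyyyLbbbbbby => byyyyyyyLbbbbbbby   [L ::= y L b]
byyyyyyyLbbbbbbby => byyyyyyyyLbbbbbbbby   [L ::= y L b]
byyyyyyyyLbbbbbbbby => byyyyyyyyeybbbbbbbby   [L ::= e y]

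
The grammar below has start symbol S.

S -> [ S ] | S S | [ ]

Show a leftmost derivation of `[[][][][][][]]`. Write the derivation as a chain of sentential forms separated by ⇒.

S⇒[S]⇒[SS]⇒[SSS]⇒[SSSS]⇒[[]SSS]⇒[[]SSSS]⇒[[]SSSSS]⇒[[][]SSSS]⇒[[][][]SSS]⇒[[][][][]SS]⇒[[][][][][]S]⇒[[][][][][][]]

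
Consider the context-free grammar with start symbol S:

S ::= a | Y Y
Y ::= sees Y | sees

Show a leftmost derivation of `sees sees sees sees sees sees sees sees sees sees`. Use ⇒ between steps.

S ⇒ Y Y ⇒ sees Y Y ⇒ sees sees Y Y ⇒ sees sees sees Y Y ⇒ sees sees sees sees Y Y ⇒ sees sees sees sees sees Y Y ⇒ sees sees sees sees sees sees Y Y ⇒ sees sees sees sees sees sees sees Y Y ⇒ sees sees sees sees sees sees sees sees Y ⇒ sees sees sees sees sees sees sees sees sees Y ⇒ sees sees sees sees sees sees sees sees sees sees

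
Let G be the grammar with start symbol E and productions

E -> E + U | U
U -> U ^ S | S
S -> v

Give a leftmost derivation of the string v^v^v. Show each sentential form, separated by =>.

E=>U=>U^S=>U^S^S=>S^S^S=>v^S^S=>v^v^S=>v^v^v

E => U   [E -> U]
U => U^S   [U -> U ^ S]
U^S => U^S^S   [U -> U ^ S]
U^S^S => S^S^S   [U -> S]
S^S^S => v^S^S   [S -> v]
v^S^S => v^v^S   [S -> v]
v^v^S => v^v^v   [S -> v]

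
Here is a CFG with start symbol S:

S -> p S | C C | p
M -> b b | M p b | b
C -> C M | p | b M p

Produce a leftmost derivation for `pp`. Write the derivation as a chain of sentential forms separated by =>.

S => CC => pC => pp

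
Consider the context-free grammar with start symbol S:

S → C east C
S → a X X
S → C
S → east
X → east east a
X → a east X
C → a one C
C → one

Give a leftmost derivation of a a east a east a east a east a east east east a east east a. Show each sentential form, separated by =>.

S => a X X => a a east X X => a a east a east X X => a a east a east a east X X => a a east a east a east a east X X => a a east a east a east a east a east X X => a a east a east a east a east a east east east a X => a a east a east a east a east a east east east a east east a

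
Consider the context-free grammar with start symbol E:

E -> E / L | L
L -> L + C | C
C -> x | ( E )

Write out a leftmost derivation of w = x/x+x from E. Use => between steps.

E => E/L   [E -> E / L]
E/L => L/L   [E -> L]
L/L => C/L   [L -> C]
C/L => x/L   [C -> x]
x/L => x/L+C   [L -> L + C]
x/L+C => x/C+C   [L -> C]
x/C+C => x/x+C   [C -> x]
x/x+C => x/x+x   [C -> x]

E => E/L => L/L => C/L => x/L => x/L+C => x/C+C => x/x+C => x/x+x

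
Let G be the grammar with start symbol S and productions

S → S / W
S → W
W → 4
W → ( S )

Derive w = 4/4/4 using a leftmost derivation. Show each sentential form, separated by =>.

S => S/W => S/W/W => W/W/W => 4/W/W => 4/4/W => 4/4/4

S => S/W   [S → S / W]
S/W => S/W/W   [S → S / W]
S/W/W => W/W/W   [S → W]
W/W/W => 4/W/W   [W → 4]
4/W/W => 4/4/W   [W → 4]
4/4/W => 4/4/4   [W → 4]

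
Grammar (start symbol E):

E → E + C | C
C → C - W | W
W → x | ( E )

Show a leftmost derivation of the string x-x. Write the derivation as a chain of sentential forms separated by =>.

E => C => C-W => W-W => x-W => x-x

E => C   [E → C]
C => C-W   [C → C - W]
C-W => W-W   [C → W]
W-W => x-W   [W → x]
x-W => x-x   [W → x]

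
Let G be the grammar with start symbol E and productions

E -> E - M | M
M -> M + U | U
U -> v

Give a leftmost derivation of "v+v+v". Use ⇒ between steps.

E ⇒ M   [E -> M]
M ⇒ M+U   [M -> M + U]
M+U ⇒ M+U+U   [M -> M + U]
M+U+U ⇒ U+U+U   [M -> U]
U+U+U ⇒ v+U+U   [U -> v]
v+U+U ⇒ v+v+U   [U -> v]
v+v+U ⇒ v+v+v   [U -> v]

E ⇒ M ⇒ M+U ⇒ M+U+U ⇒ U+U+U ⇒ v+U+U ⇒ v+v+U ⇒ v+v+v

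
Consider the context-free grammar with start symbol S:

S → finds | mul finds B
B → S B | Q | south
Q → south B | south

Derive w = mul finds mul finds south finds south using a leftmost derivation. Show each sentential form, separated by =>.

S => mul finds B => mul finds S B => mul finds mul finds B B => mul finds mul finds south B => mul finds mul finds south S B => mul finds mul finds south finds B => mul finds mul finds south finds Q => mul finds mul finds south finds south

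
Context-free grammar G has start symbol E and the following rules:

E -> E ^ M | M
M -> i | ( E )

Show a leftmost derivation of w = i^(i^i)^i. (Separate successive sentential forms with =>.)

E => E^M => E^M^M => M^M^M => i^M^M => i^(E)^M => i^(E^M)^M => i^(M^M)^M => i^(i^M)^M => i^(i^i)^M => i^(i^i)^i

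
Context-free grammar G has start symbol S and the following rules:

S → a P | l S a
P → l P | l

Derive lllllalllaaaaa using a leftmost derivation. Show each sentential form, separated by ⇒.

S ⇒ lSa ⇒ llSaa ⇒ lllSaaa ⇒ llllSaaaa ⇒ lllllSaaaaa ⇒ lllllaPaaaaa ⇒ lllllalPaaaaa ⇒ lllllallPaaaaa ⇒ lllllalllaaaaa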